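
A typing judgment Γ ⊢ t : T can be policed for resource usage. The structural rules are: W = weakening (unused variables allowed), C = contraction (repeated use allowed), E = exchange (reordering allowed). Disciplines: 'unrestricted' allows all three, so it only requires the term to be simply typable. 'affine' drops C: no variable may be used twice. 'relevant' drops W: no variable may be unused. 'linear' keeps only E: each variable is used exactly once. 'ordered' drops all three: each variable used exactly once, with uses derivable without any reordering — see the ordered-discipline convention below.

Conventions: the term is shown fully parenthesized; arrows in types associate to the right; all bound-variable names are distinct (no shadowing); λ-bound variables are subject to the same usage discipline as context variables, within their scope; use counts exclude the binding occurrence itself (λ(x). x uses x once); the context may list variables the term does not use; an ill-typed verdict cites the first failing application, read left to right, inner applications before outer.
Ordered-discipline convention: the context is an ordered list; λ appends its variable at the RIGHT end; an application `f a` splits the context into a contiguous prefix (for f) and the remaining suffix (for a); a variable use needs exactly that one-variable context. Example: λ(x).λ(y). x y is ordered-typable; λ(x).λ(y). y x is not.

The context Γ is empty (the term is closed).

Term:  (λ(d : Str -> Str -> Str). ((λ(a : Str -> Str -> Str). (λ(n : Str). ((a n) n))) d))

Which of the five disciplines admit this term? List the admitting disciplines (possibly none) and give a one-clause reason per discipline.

accepted by: relevant, unrestricted
counts: d (bound) ×1, a (bound) ×1, n (bound) ×2
use order (left to right): a, n, n, d
typing: the term checks, with type (Str -> Str -> Str) -> Str -> Str
ordered ✗ (repeated use of n ×2)
linear ✗ (repeated use of n ×2)
affine ✗ (repeated use of n ×2)
relevant ✓ (none of d, a, n goes unused)
unrestricted ✓ (type-checks ((Str -> Str -> Str) -> Str -> Str) and nothing is barred)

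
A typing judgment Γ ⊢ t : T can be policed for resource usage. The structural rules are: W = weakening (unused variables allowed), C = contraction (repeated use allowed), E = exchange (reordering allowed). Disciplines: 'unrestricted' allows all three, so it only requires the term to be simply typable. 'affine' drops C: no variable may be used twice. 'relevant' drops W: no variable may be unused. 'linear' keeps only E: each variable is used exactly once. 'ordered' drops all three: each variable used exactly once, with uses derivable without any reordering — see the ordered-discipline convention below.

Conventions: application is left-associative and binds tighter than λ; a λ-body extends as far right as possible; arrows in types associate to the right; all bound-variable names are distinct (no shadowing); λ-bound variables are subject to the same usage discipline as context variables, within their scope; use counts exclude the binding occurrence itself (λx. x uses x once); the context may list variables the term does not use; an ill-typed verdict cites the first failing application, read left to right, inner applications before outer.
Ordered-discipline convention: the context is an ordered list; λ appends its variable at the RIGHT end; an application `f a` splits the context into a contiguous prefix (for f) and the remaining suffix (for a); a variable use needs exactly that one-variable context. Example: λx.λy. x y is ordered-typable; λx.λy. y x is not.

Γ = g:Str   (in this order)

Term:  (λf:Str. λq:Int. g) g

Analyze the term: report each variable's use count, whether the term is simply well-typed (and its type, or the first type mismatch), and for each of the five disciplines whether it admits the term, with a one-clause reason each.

counts: g: 2×; f (λ-bound): 0×; q (λ-bound): 0×
order of uses: g, g
typing: well-typed at Int -> Str
ordered: ✗ — g ×2 used more than once (contraction); unused: f, q — weakening required
linear: ✗ — g ×2 used more than once (contraction); unused: f, q — weakening required
affine: ✗ — g ×2 used more than once (contraction)
relevant: ✗ — unused: f, q — weakening required
unrestricted: ✓ — typability at Int -> Str is all that's needed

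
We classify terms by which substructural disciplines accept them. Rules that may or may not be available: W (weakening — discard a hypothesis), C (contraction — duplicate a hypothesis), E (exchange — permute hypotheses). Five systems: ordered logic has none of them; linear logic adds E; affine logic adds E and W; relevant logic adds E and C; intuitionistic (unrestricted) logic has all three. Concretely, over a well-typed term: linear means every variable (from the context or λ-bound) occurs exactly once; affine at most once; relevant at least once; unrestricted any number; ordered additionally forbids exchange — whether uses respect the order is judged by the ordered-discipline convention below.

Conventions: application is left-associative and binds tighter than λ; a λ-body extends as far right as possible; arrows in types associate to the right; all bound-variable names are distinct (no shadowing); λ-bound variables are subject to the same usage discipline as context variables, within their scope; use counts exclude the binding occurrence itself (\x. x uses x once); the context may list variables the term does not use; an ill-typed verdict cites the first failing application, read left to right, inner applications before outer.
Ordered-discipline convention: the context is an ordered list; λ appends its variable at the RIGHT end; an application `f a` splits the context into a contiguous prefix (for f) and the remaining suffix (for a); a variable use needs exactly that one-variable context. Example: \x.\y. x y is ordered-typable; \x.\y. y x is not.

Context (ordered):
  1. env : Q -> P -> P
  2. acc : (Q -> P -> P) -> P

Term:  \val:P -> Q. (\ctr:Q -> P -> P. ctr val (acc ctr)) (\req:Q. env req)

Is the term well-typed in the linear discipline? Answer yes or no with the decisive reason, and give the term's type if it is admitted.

no — the type mismatch rejects it
variable uses: env ×1; acc ×1; val [bound] ×1; ctr [bound] ×2; req [bound] ×1
left-to-right use order: ctr, val, acc, ctr, env, req
typing: ill-typed: an argument P -> Q mismatches the expected Q
across the five disciplines: ordered ✗, linear ✗, affine ✗, relevant ✗, unrestricted ✗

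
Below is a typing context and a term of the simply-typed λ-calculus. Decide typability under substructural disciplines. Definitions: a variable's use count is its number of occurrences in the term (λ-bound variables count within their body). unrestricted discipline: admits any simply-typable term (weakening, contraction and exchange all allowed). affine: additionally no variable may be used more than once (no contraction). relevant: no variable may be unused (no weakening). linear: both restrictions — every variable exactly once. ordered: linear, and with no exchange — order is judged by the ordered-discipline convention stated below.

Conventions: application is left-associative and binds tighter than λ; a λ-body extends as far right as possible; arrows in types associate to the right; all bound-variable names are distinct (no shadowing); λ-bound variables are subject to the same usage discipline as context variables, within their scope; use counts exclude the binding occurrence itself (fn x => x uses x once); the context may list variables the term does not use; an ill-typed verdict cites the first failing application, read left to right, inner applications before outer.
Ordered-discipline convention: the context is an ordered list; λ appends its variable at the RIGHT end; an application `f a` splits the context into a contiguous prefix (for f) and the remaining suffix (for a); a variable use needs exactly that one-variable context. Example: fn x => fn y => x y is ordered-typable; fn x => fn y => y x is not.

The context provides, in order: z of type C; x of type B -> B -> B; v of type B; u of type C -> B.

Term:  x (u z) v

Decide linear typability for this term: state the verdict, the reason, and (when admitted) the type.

yes — single use per variable (z, x, v, u); term : B
use counts: z ×1, x ×1, v ×1, u ×1
order of uses: x, u, z, v
typing: well-typed — term : B
summary: ordered ✗ | linear ✓ | affine ✓ | relevant ✓ | unrestricted ✓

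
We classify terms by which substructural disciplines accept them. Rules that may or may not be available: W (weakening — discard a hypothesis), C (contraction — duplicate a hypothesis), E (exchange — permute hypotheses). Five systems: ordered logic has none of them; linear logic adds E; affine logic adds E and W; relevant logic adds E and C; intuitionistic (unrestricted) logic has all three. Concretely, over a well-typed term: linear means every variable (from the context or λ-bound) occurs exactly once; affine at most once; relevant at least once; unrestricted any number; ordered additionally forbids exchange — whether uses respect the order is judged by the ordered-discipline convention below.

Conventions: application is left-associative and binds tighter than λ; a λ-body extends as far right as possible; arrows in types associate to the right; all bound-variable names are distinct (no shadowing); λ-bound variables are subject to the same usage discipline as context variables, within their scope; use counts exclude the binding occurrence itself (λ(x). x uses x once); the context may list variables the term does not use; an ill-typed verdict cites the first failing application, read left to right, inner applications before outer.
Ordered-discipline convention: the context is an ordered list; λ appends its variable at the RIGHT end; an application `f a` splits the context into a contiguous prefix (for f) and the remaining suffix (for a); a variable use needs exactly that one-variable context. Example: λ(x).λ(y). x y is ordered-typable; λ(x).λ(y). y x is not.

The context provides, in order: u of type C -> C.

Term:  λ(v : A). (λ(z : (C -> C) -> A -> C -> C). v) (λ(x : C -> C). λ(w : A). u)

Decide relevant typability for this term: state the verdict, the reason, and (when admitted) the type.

no — needs weakening: z, x, w unused
counts: u: 1×, v (λ-bound): 1×, z (λ-bound): 0×, x (λ-bound): 0×, w (λ-bound): 0×
order of uses: v, u
typing: well-typed at A -> A
across the five disciplines: ordered ✗ · linear ✗ · affine ✓ · relevant ✗ · unrestricted ✓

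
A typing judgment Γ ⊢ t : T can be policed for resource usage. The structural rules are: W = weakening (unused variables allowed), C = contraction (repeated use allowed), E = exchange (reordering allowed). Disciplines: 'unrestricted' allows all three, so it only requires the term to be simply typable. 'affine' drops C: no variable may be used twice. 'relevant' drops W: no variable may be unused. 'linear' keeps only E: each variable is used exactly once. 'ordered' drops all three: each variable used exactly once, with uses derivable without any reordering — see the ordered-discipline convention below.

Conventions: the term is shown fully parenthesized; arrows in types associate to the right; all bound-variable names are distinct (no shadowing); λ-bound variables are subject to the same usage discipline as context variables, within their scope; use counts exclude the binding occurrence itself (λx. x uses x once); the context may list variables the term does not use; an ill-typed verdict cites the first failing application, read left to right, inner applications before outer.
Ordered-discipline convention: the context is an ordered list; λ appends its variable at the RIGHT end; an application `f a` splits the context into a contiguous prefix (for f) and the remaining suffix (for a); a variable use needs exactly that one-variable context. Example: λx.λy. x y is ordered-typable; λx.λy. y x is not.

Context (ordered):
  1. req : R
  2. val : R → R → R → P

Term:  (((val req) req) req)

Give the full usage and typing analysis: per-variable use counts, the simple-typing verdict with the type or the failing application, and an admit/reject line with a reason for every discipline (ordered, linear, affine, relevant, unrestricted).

counts: req=3, val=1
order of uses: val, req, req, req
typing: well-typed — term : P
ordered: ✗, repeated use of req ×3
linear: ✗, repeated use of req ×3
affine: ✗, repeated use of req ×3
relevant: ✓, at least one use each (req, val)
unrestricted: ✓, type-checks (P) and nothing is barred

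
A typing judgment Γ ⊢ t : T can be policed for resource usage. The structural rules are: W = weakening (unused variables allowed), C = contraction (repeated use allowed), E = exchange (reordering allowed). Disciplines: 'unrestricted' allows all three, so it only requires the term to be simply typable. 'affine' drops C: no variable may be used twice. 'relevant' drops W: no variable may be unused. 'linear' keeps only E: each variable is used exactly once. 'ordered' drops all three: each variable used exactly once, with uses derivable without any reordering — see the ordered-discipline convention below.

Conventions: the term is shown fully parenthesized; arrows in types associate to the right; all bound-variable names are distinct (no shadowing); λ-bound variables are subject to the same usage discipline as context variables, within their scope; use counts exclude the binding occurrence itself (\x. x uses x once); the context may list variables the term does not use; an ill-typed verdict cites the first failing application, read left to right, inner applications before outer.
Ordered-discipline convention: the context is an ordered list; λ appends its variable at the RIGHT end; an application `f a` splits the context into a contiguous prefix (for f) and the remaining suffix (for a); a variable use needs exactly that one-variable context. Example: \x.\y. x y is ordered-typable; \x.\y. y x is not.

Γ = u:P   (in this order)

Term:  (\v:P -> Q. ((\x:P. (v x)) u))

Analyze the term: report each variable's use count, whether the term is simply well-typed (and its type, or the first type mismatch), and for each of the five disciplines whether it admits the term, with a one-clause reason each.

counts: u ×1; v (λ-bound) ×1; x (λ-bound) ×1
use order (left to right): v, x, u
typing: the term checks, with type (P -> Q) -> Q
ordered: ✗ — no ordered split (uses run v, x, u)
linear: ✓ — single use per variable (u, v, x)
affine: ✓ — at most one use each (u, v, x)
relevant: ✓ — at least one use each (u, v, x)
unrestricted: ✓ — simply typable at (P -> Q) -> Q; W, C, E all held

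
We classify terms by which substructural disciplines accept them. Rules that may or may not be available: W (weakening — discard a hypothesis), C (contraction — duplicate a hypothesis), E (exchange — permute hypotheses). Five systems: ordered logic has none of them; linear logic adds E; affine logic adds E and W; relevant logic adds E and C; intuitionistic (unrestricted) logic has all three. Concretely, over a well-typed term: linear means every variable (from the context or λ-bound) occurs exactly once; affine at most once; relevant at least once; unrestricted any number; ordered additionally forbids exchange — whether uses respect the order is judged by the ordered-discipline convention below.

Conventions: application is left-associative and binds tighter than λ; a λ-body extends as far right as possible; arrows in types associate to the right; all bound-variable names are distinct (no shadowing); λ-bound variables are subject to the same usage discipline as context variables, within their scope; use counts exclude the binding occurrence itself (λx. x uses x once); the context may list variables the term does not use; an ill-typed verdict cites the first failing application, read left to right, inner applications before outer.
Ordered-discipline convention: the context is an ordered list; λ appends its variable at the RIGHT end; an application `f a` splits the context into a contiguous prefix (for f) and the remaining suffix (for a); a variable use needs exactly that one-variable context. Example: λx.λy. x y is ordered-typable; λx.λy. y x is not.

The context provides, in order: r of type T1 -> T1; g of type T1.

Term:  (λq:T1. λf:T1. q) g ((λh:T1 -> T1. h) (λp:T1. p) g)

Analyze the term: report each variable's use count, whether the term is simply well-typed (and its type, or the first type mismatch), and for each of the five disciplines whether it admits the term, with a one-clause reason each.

use counts: r ×0; g ×2; q [bound] ×1; f [bound] ×0; h [bound] ×1; p [bound] ×1
uses in reading order: q, g, h, p, g
typing: well-typed at T1
ordered ✗ (repeated use of g ×2; r, f never used (weakening))
linear ✗ (repeated use of g ×2; r, f never used (weakening))
affine ✗ (repeated use of g ×2)
relevant ✗ (r, f never used (weakening))
unrestricted ✓ (simply typable at T1; W, C, E all held)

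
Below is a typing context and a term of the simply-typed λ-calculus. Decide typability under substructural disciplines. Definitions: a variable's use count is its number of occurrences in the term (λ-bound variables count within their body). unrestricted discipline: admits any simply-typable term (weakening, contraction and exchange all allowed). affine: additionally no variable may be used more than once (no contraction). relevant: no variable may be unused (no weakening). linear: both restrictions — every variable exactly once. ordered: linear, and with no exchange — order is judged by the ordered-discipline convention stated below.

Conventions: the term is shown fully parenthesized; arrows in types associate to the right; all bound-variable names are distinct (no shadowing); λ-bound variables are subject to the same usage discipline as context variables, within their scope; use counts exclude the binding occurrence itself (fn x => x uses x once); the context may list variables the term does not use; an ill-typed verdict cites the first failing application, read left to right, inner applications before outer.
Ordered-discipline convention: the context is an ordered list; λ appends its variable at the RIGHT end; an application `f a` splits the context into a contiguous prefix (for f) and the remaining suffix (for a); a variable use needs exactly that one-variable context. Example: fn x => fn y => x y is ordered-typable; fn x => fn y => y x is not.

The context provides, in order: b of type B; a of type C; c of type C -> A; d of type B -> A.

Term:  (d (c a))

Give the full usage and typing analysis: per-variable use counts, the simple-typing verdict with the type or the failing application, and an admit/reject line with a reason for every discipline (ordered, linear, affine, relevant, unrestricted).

use counts: b: 0, a: 1, c: 1, d: 1
use order (left to right): d, c, a
typing: ill-typed: an application expects B but receives A
ordered: ✗ — fails simple typing
linear: ✗ — a type mismatch blocks all five
affine: ✗ — the type mismatch rejects it
relevant: ✗ — not simply typable
unrestricted: ✗ — fails simple typing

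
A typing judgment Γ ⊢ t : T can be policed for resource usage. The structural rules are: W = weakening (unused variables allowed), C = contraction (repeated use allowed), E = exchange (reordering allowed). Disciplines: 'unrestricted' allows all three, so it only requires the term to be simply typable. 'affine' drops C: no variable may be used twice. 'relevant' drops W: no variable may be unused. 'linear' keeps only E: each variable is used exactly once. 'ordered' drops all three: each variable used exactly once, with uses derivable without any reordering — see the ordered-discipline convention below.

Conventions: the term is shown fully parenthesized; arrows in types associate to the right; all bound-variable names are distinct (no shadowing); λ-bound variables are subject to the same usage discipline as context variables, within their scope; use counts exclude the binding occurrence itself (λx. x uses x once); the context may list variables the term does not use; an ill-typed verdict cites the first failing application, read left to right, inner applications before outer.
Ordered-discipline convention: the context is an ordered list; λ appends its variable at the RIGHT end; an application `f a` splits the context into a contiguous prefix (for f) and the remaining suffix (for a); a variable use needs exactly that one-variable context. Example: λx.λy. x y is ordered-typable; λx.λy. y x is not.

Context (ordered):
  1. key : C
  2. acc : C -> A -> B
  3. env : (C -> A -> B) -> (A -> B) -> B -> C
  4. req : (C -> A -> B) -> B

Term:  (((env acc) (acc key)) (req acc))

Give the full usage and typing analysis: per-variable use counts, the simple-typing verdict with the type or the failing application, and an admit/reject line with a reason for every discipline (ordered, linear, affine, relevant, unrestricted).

counts: key: 1×; acc: 3×; env: 1×; req: 1×
use order (left to right): env, acc, acc, key, req, acc
typing: ✓ — C
ordered: ✗ — acc ×3 used more than once (contraction)
linear: ✗ — acc ×3 used more than once (contraction)
affine: ✗ — acc ×3 used more than once (contraction)
relevant: ✓ — every one of key, acc, env, req appears
unrestricted: ✓ — well-typed at C; no restrictions here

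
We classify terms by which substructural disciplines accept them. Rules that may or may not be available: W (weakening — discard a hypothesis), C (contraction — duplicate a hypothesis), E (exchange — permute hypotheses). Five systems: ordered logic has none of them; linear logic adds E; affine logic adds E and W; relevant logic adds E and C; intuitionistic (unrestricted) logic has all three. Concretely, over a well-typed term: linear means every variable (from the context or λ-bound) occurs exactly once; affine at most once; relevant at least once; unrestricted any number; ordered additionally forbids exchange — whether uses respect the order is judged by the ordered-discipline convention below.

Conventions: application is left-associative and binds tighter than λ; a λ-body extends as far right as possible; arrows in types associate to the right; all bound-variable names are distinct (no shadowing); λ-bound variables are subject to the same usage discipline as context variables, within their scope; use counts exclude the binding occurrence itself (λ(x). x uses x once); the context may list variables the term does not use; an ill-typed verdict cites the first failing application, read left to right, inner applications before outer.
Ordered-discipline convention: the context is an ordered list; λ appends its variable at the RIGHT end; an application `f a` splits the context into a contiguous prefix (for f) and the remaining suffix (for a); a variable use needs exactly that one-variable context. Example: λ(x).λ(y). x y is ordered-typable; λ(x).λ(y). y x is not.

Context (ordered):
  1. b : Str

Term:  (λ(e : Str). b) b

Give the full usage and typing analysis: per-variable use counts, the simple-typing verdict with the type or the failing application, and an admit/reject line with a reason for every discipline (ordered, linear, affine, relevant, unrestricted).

variable uses: b: 2, e (λ-bound): 0
order of uses: b, b
typing: the term checks, with type Str
ordered ✗ (b ×2 used more than once (contraction); unused: e — weakening required)
linear ✗ (b ×2 used more than once (contraction); unused: e — weakening required)
affine ✗ (b ×2 used more than once (contraction))
relevant ✗ (unused: e — weakening required)
unrestricted ✓ (type-checks (Str) and nothing is barred)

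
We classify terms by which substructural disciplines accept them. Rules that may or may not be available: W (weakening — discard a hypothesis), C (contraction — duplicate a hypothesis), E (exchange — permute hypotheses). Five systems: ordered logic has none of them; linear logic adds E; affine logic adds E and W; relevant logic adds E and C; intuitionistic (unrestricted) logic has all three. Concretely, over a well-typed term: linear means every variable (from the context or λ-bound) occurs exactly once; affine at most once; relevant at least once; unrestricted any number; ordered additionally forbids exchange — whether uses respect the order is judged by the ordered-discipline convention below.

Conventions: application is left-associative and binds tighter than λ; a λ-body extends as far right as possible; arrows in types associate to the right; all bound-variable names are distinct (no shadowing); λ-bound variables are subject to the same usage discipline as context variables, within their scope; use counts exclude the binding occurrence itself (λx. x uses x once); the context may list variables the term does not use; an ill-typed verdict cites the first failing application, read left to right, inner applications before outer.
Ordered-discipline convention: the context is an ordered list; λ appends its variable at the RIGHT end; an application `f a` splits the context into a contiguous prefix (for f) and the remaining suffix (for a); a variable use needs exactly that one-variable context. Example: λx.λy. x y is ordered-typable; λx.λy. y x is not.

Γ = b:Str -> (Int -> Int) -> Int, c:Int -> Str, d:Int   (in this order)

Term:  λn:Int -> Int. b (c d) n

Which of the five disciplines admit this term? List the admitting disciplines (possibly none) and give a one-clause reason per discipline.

admitting disciplines: ordered, linear, affine, relevant, unrestricted
use counts: b: 1, c: 1, d: 1, n (λ-bound): 1
left-to-right use order: b, c, d, n
typing: the term checks, with type (Int -> Int) -> Int
ordered: ✓, single-use (b, c, d, n), ordered derivation ok
linear: ✓, exactly-once usage across b, c, d, n
affine: ✓, b, c, d, n: no repeats, contraction unneeded
relevant: ✓, every one of b, c, d, n appears
unrestricted: ✓, type-checks ((Int -> Int) -> Int) and nothing is barred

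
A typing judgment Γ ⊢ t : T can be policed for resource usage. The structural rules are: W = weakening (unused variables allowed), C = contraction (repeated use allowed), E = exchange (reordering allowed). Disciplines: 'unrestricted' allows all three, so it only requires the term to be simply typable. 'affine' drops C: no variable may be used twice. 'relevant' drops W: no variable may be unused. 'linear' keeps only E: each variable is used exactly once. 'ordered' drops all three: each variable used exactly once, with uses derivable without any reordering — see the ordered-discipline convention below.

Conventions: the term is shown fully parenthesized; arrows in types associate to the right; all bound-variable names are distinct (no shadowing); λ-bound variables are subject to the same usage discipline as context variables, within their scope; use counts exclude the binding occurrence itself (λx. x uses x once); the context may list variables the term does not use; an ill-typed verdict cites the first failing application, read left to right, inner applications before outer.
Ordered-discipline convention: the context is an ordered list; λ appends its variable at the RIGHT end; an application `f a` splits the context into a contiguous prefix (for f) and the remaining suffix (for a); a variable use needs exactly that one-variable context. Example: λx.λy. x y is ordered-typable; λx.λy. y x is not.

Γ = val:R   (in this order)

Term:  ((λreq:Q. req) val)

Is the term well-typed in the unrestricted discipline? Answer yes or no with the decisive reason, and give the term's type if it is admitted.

no — fails simple typing
use counts: val: 1, req (λ-bound): 1
uses in reading order: req, val
typing: ill-typed: an argument R mismatches the expected Q
all disciplines: ordered ✗ · linear ✗ · affine ✗ · relevant ✗ · unrestricted ✗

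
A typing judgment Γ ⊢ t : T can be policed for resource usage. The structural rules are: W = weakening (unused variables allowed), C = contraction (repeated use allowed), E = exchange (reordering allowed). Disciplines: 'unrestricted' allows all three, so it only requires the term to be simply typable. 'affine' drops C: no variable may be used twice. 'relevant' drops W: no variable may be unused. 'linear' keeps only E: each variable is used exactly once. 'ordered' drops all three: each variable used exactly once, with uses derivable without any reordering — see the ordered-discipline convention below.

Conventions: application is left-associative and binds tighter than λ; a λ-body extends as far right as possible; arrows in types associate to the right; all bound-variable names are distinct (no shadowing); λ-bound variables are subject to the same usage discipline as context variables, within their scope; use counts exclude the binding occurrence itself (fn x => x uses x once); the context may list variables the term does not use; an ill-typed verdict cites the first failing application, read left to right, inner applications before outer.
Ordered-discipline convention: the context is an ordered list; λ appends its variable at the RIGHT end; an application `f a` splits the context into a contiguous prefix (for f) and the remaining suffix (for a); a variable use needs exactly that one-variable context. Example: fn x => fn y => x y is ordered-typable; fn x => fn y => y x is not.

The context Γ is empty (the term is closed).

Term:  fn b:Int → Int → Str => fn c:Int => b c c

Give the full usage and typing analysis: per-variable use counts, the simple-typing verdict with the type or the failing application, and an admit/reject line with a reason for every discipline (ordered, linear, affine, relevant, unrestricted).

counts: b (bound): 1, c (bound): 2
uses in reading order: b, c, c
typing: well-typed — term : (Int → Int → Str) → Int → Str
ordered: ✗ — repeated use of c ×2
linear: ✗ — repeated use of c ×2
affine: ✗ — repeated use of c ×2
relevant: ✓ — every one of b, c appears
unrestricted: ✓ — well-typed at (Int → Int → Str) → Int → Str; no restrictions here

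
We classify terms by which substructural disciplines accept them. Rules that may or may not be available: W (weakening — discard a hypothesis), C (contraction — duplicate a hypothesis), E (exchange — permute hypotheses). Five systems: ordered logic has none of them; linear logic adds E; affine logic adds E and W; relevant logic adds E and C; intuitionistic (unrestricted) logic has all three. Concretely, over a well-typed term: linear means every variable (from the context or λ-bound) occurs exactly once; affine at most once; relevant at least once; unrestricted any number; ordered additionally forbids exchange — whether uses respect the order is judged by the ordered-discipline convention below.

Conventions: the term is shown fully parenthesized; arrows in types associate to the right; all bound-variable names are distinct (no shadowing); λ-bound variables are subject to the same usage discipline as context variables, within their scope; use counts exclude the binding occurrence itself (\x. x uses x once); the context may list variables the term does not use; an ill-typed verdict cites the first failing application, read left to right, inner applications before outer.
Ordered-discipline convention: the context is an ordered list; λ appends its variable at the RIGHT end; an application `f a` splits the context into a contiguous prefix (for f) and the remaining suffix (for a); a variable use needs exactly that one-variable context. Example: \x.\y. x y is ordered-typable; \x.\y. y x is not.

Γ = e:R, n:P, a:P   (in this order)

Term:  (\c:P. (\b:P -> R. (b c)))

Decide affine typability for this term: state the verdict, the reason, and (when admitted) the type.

yes — at most one use each (e, n, a, c, b); term : P -> (P -> R) -> R
variable uses: e ×0, n ×0, a ×0, c [bound] ×1, b [bound] ×1
left-to-right use order: b, c
typing: well-typed — term : P -> (P -> R) -> R
across the five disciplines: ordered ✗; linear ✗; affine ✓; relevant ✗; unrestricted ✓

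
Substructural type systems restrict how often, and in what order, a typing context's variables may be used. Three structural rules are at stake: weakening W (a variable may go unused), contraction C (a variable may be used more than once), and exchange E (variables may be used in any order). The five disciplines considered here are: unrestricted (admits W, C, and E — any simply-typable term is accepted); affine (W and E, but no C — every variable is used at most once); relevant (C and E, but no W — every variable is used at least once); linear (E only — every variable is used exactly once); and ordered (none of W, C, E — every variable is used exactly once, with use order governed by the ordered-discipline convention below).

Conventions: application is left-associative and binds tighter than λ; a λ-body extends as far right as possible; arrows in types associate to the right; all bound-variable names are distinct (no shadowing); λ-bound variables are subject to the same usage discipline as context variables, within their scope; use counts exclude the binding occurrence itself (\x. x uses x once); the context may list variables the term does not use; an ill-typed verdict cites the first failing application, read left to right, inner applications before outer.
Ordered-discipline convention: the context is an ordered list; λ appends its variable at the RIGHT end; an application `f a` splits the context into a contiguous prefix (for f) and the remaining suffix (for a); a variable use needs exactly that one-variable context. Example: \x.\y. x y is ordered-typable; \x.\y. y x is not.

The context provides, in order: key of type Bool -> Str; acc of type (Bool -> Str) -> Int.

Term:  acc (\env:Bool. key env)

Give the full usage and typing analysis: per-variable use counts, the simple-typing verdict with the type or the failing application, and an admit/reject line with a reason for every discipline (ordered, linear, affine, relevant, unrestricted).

use counts: key=1, acc=1, env (λ-bound)=1
left-to-right use order: acc, key, env
typing: well-typed — term : Int
ordered ✗ (no contiguous prefix/suffix split fits acc, key, env)
linear ✓ (key, acc, env: one use apiece)
affine ✓ (none of key, acc, env used more than once)
relevant ✓ (key, acc, env: all used, weakening unneeded)
unrestricted ✓ (typability at Int is all that's needed)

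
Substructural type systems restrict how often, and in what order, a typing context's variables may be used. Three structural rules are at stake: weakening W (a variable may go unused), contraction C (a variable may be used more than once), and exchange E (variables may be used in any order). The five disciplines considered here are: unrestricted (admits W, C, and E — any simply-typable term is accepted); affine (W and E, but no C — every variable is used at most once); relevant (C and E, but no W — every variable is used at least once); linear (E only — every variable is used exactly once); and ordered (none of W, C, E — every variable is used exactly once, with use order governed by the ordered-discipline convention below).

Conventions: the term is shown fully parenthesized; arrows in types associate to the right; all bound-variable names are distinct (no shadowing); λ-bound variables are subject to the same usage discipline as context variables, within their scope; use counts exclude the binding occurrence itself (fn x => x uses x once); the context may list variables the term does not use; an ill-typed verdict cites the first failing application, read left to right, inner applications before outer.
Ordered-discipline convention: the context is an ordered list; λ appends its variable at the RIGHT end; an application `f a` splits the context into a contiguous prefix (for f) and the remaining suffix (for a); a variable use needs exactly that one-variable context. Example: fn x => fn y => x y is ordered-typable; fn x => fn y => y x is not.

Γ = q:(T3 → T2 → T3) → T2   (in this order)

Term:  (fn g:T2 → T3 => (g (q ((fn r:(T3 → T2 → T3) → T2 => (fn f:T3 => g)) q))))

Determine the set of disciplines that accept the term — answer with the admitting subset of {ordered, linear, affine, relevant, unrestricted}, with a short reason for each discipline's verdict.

admitting disciplines: unrestricted
counts: q=2; g (bound)=2; r (bound)=0; f (bound)=0
use order (left to right): g, q, g, q
typing: well-typed — term : (T2 → T3) → T3
ordered ✗ (repeated use of q ×2, g ×2; r, f never used (weakening))
linear ✗ (repeated use of q ×2, g ×2; r, f never used (weakening))
affine ✗ (repeated use of q ×2, g ×2)
relevant ✗ (r, f never used (weakening))
unrestricted ✓ (typability at (T2 → T3) → T3 is all that's needed)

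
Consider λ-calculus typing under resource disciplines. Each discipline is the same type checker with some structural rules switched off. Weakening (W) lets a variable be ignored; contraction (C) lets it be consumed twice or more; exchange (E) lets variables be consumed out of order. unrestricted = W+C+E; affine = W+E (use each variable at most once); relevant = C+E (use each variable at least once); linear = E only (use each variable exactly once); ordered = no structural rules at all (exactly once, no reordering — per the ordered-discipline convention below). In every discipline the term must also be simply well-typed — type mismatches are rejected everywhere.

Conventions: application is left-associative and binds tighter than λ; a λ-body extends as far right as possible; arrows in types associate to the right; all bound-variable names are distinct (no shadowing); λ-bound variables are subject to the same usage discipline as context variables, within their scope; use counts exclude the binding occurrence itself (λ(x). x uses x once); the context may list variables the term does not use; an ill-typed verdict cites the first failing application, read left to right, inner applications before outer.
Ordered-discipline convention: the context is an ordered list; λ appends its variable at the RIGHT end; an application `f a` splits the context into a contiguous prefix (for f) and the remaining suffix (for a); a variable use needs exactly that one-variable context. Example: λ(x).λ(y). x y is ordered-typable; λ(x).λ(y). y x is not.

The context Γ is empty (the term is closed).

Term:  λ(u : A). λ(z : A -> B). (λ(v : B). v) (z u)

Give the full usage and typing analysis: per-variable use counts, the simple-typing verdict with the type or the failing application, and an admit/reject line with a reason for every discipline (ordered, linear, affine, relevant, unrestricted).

counts: u (λ-bound): 1, z (λ-bound): 1, v (λ-bound): 1
order of uses: v, z, u
typing: well-typed at A -> (A -> B) -> B
ordered ✗ (no contiguous prefix/suffix split fits v, z, u)
linear ✓ (each of u, z, v used exactly once)
affine ✓ (none of u, z, v used more than once)
relevant ✓ (every one of u, z, v appears)
unrestricted ✓ (type-checks (A -> (A -> B) -> B) and nothing is barred)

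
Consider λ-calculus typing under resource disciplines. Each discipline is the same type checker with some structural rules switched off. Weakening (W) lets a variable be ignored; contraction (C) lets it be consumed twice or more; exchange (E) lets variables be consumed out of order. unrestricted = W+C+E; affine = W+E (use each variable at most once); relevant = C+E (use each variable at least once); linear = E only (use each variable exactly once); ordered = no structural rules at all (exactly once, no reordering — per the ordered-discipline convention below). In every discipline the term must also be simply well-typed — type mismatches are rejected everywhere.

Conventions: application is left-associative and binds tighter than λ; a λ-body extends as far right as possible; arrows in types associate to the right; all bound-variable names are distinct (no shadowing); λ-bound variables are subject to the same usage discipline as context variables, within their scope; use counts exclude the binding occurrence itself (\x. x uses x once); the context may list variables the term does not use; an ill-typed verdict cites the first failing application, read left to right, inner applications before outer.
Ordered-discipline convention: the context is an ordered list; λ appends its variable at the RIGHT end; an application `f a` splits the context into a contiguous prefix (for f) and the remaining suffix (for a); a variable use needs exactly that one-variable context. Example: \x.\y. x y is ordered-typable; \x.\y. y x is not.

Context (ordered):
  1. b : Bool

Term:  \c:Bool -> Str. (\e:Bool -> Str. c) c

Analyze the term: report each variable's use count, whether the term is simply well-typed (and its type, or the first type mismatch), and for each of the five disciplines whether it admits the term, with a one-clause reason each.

usage: b: 0, c (λ-bound): 2, e (λ-bound): 0
use order (left to right): c, c
typing: ✓ — (Bool -> Str) -> Bool -> Str
ordered: ✗, uses contraction: c ×2; b, e never used (weakening)
linear: ✗, uses contraction: c ×2; b, e never used (weakening)
affine: ✗, uses contraction: c ×2
relevant: ✗, b, e never used (weakening)
unrestricted: ✓, type-checks ((Bool -> Str) -> Bool -> Str) and nothing is barred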